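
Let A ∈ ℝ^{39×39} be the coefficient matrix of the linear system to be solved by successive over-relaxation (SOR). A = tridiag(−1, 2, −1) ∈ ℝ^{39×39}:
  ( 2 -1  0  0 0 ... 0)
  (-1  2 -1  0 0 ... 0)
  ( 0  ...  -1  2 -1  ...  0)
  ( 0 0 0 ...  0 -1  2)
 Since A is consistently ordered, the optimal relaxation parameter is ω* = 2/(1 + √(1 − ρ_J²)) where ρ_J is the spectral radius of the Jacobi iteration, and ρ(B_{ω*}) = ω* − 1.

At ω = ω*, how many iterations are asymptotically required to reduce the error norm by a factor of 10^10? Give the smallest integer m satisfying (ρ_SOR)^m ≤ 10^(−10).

ρ_J = max_k |cos(kπ/40)| = cos(π/40) = 0.9969173
√(1−ρ_J²) = |sin(π/40)| = 0.0784591
So ω* = 2/1.0784591 = 1.8544978 (Young).
ρ_SOR = ω* − 1 = 1.8544978 − 1 = 0.8544978.
For 10 digits: m = 10·ln10 / (−ln 0.8544978) = 23.0259/0.157241 = 146.437; round up → m = 147.

m = 147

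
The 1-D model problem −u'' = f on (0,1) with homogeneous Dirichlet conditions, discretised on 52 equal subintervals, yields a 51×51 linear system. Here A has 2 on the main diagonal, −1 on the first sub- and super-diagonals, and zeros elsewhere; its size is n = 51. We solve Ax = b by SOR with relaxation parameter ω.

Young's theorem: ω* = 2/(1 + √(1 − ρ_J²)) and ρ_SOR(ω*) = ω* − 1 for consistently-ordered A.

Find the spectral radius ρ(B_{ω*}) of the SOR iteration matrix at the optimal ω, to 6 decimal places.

With n=51, ρ(Jacobi) = cos(π/52) = 0.998176.
root = sin(π/52) = 0.0603785  (since 1−cos² = sin²).
So ω* = 2/1.0603785 = 1.886119 (Young).
ρ_SOR = ω* − 1 = 1.886119 − 1 = 0.886119.

ρ_SOR = 0.886119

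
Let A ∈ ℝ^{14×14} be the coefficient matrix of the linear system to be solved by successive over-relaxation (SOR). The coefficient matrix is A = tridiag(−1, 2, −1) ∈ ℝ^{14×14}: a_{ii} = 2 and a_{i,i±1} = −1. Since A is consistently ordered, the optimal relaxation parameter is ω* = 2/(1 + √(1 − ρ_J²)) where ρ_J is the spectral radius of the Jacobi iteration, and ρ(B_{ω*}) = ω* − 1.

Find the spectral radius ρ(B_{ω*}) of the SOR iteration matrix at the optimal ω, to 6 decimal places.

B_J for the 14×14 system has eigenvalues cos(kπ/15); ρ_J = cos(π/15) = 0.978148.
1 − cos²(π/15) = sin²(π/15) ⇒ √(1−ρ_J²) = sin(π/15) = 0.2079117.
ω* = 2/(1 + 0.2079117) = 2/1.2079117 = 1.655750.
ρ_SOR = ω* − 1 = 1.655750 − 1 = 0.655750.

ρ_SOR = 0.655750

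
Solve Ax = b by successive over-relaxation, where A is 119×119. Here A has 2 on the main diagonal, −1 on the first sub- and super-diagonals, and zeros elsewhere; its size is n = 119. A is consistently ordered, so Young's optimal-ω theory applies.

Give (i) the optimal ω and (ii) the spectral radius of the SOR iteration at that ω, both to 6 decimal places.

ω* = 1.948982, ρ_SOR = 0.948982

B_J for the 119×119 system has eigenvalues cos(kπ/120); ρ_J = cos(π/120) = 0.999657.
√(1−ρ_J²) = |sin(π/120)| = 0.0261769
ω* = 2/(1+0.0261769) = 1.948982
[ρ_SOR] ω* − 1 = 0.948982.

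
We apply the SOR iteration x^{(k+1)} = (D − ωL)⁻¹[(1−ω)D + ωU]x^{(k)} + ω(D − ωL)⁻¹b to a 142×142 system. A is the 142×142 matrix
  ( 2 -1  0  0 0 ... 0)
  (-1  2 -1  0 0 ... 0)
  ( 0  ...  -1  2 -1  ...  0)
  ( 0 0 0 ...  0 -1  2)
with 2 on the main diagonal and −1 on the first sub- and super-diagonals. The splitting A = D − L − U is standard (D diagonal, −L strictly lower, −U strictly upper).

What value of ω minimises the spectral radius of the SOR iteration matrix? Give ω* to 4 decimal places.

B_J for the 142×142 system has eigenvalues cos(kπ/143); ρ_J = cos(π/143) = 0.9998.
1 − cos²(π/143) = sin²(π/143) ⇒ √(1−ρ_J²) = sin(π/143) = 0.02197.
ω* = 2/(1+0.02197) = 1.9570
Hence ρ(B_{ω*}) = 1.9570 − 1 = 0.9570.

ω* = 1.9570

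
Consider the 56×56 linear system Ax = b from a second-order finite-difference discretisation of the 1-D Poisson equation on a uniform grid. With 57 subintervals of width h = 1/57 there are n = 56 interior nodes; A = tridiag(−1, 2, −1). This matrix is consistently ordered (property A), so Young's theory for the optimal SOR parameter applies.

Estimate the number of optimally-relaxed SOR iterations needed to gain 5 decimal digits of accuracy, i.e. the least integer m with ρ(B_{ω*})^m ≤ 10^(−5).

m = 105

With n=56, ρ(Jacobi) = cos(π/57) = 0.9984815.
root = sin(π/57) = 0.0550878  (since 1−cos² = sin²).
ω* = 2/(1 + 0.0550878) = 2/1.0550878 = 1.8955768.
ρ_SOR = ω* − 1 ≈ 0.8955768.
m ≥ 5·ln10 / (−ln 0.8955768) = 104.390; smallest integer m = 105.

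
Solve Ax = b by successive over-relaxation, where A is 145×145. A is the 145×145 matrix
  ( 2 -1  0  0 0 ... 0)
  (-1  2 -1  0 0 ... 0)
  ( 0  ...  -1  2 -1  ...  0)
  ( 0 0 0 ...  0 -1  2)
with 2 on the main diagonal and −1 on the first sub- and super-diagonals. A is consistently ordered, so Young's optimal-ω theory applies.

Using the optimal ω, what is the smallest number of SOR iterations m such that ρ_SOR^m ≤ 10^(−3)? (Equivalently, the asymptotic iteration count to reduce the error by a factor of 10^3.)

m = 161

[ρ_J] n=145: ρ(B_J) = cos(π/(n+1)) = cos(π/146) = 0.9997685.
√(1−ρ_J²) = |sin(π/146)| = 0.0215161
Young: ω* = 2/(1+√(1−ρ_J²)) = 2/(1+0.0215161) = 2/1.0215161 = 1.9578742.
ρ_SOR = ω* − 1 = 1.9578742 − 1 = 0.9578742.
ρ_SOR^m ≤ 10^(−3) ⇔ m ≥ 3·ln10/(−ln 0.9578742) = 6.90776/0.0430388 = 160.501; m = ⌈160.501⌉ = 161.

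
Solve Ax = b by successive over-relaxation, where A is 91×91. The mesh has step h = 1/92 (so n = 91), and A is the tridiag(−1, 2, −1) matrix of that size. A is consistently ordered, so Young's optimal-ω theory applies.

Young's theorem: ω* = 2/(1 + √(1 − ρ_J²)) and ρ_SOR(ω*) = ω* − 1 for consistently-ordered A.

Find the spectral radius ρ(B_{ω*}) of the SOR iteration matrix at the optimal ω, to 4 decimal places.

B_J for the 91×91 system has eigenvalues cos(kπ/92); ρ_J = cos(π/92) = 0.9994.
√(1−ρ_J²) = |sin(π/92)| = 0.03414
Young: ω* = 2/(1+√(1−ρ_J²)) = 2/(1+0.03414) = 2/1.03414 = 1.9340.
Hence ρ(B_{ω*}) = 1.9340 − 1 = 0.9340.

ρ_SOR = 0.9340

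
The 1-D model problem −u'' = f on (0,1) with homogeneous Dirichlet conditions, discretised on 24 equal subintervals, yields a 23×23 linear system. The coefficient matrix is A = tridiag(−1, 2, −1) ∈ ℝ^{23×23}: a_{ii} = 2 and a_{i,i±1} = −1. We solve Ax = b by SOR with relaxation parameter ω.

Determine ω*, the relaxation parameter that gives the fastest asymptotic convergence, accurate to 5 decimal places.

ω* = 1.76909

n=23: λ(B_J) = 1 − λ(A)/2 = cos(kπ/24); k=1 gives ρ_J = 0.99144.
√(1 − cos²(π/24)) = sin(π/24) ≈ 0.130526.
So ω* = 2/1.130526 = 1.76909 (Young).
and ρ(B_{ω*}) = 1.76909 − 1 = 0.76909.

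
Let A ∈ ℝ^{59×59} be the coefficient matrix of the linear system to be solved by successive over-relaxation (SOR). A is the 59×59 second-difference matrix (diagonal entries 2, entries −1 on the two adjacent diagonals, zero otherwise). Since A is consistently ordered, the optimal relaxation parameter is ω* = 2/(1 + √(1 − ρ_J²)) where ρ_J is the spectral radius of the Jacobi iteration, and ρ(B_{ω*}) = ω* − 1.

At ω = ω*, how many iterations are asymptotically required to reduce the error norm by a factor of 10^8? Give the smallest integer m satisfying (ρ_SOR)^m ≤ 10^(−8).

ρ_J = max_k |cos(kπ/60)| = cos(π/60) = 0.9986295
√(1−ρ_J²) simplifies to sin(π/60) = 0.0523360.
Young: ω* = 2/(1+√(1−ρ_J²)) = 2/(1+0.0523360) = 2/1.0523360 = 1.9005337.
At ω = 1.9005337 every |λ(B_ω)| = ω−1, so ρ_SOR = 0.9005337.
8·ln10 = 18.4207; −ln(0.9005337) = 0.104768; m = ⌈18.4207/0.104768⌉ = ⌈175.824⌉ = 176.

m = 176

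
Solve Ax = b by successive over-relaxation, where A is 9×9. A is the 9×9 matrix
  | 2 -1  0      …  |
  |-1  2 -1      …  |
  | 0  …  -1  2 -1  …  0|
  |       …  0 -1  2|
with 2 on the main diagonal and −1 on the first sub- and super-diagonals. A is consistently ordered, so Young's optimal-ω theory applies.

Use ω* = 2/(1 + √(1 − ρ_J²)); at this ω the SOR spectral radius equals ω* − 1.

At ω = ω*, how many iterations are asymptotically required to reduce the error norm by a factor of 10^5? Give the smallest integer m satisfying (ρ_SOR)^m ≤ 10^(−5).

ρ_J = max_k |cos(kπ/10)| = cos(π/10) = 0.9510565
√(1−ρ_J²) = |sin(π/10)| = 0.3090170
Then 2/(1+√(1−ρ_J²)) = 2/(1+0.3090170); ω* = 2/1.3090170 = 1.5278640.
ρ(B_{ω*}) = ω*−1 = 0.5278640
5·ln10 = 11.5129; −ln(0.5278640) = 0.638917; m = ⌈11.5129/0.638917⌉ = ⌈18.019⌉ = 19.

m = 19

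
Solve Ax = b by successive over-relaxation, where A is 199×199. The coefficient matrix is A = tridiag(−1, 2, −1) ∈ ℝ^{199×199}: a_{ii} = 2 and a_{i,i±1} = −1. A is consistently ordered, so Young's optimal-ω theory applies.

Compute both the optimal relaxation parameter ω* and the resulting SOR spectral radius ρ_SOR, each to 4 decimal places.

ω* = 1.9691, ρ_SOR = 0.9691

ρ_J = max_k |cos(kπ/200)| = cos(π/200) = 0.9999
1 − cos²(π/200) = sin²(π/200) ⇒ √(1−ρ_J²) = sin(π/200) = 0.01571.
So ω* = 2/1.01571 = 1.9691 (Young).
ρ_SOR = ω* − 1 ≈ 0.9691.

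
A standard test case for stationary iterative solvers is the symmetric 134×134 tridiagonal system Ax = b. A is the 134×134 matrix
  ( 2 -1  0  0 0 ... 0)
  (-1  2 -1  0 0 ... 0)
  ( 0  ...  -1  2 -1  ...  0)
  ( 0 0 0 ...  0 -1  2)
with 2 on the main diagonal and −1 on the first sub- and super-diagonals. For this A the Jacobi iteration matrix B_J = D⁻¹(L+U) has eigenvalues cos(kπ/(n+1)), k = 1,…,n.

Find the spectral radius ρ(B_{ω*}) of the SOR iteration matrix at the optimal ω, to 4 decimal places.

ρ_J = max_k |cos(kπ/135)| = cos(π/135) = 0.9997
root = sin(π/135) = 0.02327  (since 1−cos² = sin²).
ω* = 2 / (1 + 0.02327) = 2 / 1.02327 ≈ 1.9545.
Hence ρ(B_{ω*}) = 1.9545 − 1 = 0.9545.

ρ_SOR = 0.9545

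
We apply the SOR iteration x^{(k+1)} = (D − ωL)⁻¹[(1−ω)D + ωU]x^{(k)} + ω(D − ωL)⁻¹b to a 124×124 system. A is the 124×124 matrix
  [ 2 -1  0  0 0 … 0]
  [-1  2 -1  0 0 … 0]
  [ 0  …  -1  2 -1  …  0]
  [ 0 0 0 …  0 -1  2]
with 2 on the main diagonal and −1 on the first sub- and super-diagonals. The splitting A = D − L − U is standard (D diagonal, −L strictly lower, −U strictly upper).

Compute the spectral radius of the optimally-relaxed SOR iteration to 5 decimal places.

ρ_SOR = 0.95097

[ρ_J] n=124: ρ(B_J) = cos(π/(n+1)) = cos(π/125) = 0.99968.
√(1 − cos²(π/125)) = sin(π/125) ≈ 0.025130.
ω* = 2/(1 + 0.025130) = 2/1.025130 = 1.95097.
and ρ(B_{ω*}) = 1.95097 − 1 = 0.95097.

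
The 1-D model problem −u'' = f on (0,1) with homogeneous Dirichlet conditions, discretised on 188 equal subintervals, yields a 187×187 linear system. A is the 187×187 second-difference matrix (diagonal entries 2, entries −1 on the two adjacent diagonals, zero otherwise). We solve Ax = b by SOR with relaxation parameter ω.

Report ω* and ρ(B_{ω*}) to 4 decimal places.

ω* = 1.9671, ρ_SOR = 0.9671

B_J for the 187×187 system has eigenvalues cos(kπ/188); ρ_J = cos(π/188) = 0.9999.
√(1−ρ_J²) = |sin(π/188)| = 0.01671
[ω*] 2 ÷ (1 + 0.01671) = 2 ÷ 1.01671 = 1.9671.
and ρ(B_{ω*}) = 1.9671 − 1 = 0.9671.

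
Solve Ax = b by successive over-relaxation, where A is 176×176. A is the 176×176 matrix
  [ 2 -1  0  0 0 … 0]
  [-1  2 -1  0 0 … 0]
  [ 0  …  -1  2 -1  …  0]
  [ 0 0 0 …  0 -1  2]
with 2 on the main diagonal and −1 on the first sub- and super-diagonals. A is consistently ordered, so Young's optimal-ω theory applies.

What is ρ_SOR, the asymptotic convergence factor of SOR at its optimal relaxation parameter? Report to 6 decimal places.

ρ_SOR = 0.965123

spectrum of D⁻¹(L+U) = {cos(kπ/177) : 1≤k≤176}; ρ_J = cos(π/177) = 0.999842.
root = sin(π/177) = 0.0177482  (since 1−cos² = sin²).
So ω* = 2/1.0177482 = 1.965123 (Young).
ρ(B_{ω*}) = ω*−1 = 0.965123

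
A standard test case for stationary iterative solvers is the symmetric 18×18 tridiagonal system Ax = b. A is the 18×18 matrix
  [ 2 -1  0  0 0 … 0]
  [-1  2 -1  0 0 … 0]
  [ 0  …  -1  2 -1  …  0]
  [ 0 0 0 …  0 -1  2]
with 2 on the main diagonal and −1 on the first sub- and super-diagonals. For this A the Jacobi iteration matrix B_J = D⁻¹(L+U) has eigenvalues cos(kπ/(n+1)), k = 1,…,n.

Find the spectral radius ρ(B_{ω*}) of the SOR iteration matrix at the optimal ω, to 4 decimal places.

spectrum of D⁻¹(L+U) = {cos(kπ/19) : 1≤k≤18}; ρ_J = cos(π/19) = 0.9864.
√(1−ρ_J²) simplifies to sin(π/19) = 0.16459.
ω* = 2/(1+0.16459) = 1.7173
ρ(B_{ω*}) = ω*−1 = 0.7173

ρ_SOR = 0.7173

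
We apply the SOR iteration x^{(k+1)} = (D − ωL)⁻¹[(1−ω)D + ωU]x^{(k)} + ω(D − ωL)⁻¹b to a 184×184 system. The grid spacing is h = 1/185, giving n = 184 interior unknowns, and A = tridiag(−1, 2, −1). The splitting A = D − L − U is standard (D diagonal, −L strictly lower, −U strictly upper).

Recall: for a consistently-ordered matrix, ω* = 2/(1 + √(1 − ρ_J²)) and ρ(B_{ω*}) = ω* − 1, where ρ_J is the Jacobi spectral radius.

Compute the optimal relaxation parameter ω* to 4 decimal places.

B_J for the 184×184 system has eigenvalues cos(kπ/185); ρ_J = cos(π/185) = 0.9999.
√(1−ρ_J²) simplifies to sin(π/185) = 0.01698.
ω* = 2 / (1 + 0.01698) = 2 / 1.01698 ≈ 1.9666.
and ρ(B_{ω*}) = 1.9666 − 1 = 0.9666.

ω* = 1.9666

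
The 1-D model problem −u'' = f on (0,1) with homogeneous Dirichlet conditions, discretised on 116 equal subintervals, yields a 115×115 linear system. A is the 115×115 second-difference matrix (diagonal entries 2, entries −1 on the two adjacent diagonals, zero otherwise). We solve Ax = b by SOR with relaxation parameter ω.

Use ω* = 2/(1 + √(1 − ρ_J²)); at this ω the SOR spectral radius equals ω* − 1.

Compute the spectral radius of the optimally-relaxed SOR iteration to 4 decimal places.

ρ_SOR = 0.9473

[ρ_J] n=115: ρ(B_J) = cos(π/(n+1)) = cos(π/116) = 0.9996.
√(1−ρ_J²) = |sin(π/116)| = 0.02708
So ω* = 2/1.02708 = 1.9473 (Young).
[ρ_SOR] ω* − 1 = 0.9473.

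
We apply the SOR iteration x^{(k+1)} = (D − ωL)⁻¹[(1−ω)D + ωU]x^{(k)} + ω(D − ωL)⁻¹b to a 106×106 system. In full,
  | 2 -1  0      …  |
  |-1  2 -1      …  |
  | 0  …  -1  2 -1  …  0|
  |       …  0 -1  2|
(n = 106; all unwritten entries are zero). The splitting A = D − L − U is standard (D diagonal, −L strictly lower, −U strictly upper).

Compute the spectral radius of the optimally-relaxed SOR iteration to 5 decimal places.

ρ_SOR = 0.94296

With n=106, ρ(Jacobi) = cos(π/107) = 0.99957.
√(1−ρ_J²) simplifies to sin(π/107) = 0.029356.
[ω*] 2 ÷ (1 + 0.029356) = 2 ÷ 1.029356 = 1.94296.
ρ_SOR = ω* − 1 ≈ 0.94296.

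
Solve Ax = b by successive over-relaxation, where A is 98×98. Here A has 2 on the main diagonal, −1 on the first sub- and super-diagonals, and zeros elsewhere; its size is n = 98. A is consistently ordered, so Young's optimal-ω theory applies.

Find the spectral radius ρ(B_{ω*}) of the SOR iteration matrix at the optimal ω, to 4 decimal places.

½·tridiag(1,0,1) at n=98: λ_k = cos(kπ/99); max |λ| at k=1 ⇒ ρ_J = cos(π/99) ≈ 0.9995.
root = sin(π/99) = 0.03173  (since 1−cos² = sin²).
So ω* = 2/1.03173 = 1.9385 (Young).
ρ(B_{ω*}) = ω*−1 = 0.9385

ρ_SOR = 0.9385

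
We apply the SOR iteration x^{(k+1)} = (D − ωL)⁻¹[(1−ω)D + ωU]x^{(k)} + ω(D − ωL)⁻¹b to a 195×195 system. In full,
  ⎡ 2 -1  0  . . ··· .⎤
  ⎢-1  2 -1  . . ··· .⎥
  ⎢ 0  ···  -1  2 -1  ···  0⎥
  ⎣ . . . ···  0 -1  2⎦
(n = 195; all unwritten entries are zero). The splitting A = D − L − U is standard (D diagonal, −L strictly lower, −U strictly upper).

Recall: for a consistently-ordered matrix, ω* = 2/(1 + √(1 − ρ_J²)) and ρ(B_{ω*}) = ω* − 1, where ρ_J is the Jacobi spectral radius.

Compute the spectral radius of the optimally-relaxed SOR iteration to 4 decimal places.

ρ_SOR = 0.9684

[ρ_J] n=195: ρ(B_J) = cos(π/(n+1)) = cos(π/196) = 0.9999.
√(1 − cos²(π/196)) = sin(π/196) ≈ 0.01603.
ω* = 2/(1+0.01603) = 1.9684
At ω = 1.9684 every |λ(B_ω)| = ω−1, so ρ_SOR = 0.9684.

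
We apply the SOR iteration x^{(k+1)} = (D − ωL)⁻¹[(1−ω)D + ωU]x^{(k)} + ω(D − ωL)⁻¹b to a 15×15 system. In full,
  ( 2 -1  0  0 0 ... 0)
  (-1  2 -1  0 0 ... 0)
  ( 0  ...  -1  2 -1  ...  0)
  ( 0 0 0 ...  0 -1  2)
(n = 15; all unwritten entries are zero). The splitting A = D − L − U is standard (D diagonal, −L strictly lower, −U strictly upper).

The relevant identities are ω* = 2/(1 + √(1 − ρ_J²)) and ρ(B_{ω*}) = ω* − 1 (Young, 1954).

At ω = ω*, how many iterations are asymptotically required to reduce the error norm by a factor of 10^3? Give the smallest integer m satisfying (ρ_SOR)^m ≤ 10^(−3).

ρ_J = max_k |cos(kπ/16)| = cos(π/16) = 0.9807853
1 − cos²(π/16) = sin²(π/16) ⇒ √(1−ρ_J²) = sin(π/16) = 0.1950903.
ω* = 2/(1+0.1950903) = 1.6735137
ρ(B_{ω*}) = ω*−1 = 0.6735137
3·ln10 = 6.90776; −ln(0.6735137) = 0.395247; m = ⌈6.90776/0.395247⌉ = ⌈17.477⌉ = 18.

m = 18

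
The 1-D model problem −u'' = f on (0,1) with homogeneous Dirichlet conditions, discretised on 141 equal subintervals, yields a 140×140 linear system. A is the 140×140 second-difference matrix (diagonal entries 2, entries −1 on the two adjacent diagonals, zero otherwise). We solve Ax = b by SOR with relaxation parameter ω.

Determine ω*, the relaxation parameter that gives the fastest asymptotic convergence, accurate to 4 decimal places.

ω* = 1.9564

n=140: λ(B_J) = 1 − λ(A)/2 = cos(kπ/141); k=1 gives ρ_J = 0.9998.
√(1−ρ_J²) simplifies to sin(π/141) = 0.02228.
[ω*] 2 ÷ (1 + 0.02228) = 2 ÷ 1.02228 = 1.9564.
and ρ(B_{ω*}) = 1.9564 − 1 = 0.9564.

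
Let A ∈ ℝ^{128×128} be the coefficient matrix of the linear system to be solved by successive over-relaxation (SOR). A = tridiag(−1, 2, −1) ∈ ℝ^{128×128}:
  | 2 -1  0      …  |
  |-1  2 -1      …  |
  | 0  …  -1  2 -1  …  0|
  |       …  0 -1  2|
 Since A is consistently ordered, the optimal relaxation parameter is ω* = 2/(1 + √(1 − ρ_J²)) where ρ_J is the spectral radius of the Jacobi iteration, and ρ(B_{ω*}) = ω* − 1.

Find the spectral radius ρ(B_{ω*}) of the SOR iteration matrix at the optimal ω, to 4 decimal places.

B_J for the 128×128 system has eigenvalues cos(kπ/129); ρ_J = cos(π/129) = 0.9997.
√(1−ρ_J²) = |sin(π/129)| = 0.02435
ω* = 2/(1+0.02435) = 1.9525
and ρ(B_{ω*}) = 1.9525 − 1 = 0.9525.

ρ_SOR = 0.9525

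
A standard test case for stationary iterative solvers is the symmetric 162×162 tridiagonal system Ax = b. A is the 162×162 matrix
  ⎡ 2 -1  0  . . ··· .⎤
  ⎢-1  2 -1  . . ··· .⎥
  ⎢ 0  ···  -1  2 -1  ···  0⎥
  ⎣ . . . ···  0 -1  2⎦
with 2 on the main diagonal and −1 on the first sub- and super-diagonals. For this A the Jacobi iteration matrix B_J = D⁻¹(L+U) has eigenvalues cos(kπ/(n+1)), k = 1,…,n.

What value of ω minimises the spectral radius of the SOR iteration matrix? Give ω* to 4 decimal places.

spectrum of D⁻¹(L+U) = {cos(kπ/163) : 1≤k≤162}; ρ_J = cos(π/163) = 0.9998.
√(1−ρ_J²) simplifies to sin(π/163) = 0.01927.
ω* = 2 / (1 + 0.01927) = 2 / 1.01927 ≈ 1.9622.
ρ_SOR = ω* − 1 ≈ 0.9622.

ω* = 1.9622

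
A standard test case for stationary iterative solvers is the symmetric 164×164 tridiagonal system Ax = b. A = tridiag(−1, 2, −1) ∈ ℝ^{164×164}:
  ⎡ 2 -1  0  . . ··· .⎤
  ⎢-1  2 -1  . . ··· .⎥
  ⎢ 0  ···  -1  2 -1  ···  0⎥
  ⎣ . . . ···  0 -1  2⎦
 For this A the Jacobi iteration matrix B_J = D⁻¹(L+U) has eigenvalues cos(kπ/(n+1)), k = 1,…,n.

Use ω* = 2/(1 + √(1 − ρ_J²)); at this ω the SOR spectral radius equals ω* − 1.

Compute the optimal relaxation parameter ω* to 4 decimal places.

With n=164, ρ(Jacobi) = cos(π/165) = 0.9998.
1 − cos²(π/165) = sin²(π/165) ⇒ √(1−ρ_J²) = sin(π/165) = 0.01904.
[ω*] 2 ÷ (1 + 0.01904) = 2 ÷ 1.01904 = 1.9626.
and ρ(B_{ω*}) = 1.9626 − 1 = 0.9626.

ω* = 1.9626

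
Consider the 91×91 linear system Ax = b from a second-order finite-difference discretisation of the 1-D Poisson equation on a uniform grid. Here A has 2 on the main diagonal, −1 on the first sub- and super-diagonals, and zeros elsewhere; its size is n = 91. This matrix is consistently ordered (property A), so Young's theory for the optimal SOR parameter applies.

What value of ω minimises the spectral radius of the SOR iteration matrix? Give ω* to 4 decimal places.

ω* = 1.9340

n=91: λ(B_J) = 1 − λ(A)/2 = cos(kπ/92); k=1 gives ρ_J = 0.9994.
root = sin(π/92) = 0.03414  (since 1−cos² = sin²).
[ω*] 2 ÷ (1 + 0.03414) = 2 ÷ 1.03414 = 1.9340.
At ω = 1.9340 every |λ(B_ω)| = ω−1, so ρ_SOR = 0.9340.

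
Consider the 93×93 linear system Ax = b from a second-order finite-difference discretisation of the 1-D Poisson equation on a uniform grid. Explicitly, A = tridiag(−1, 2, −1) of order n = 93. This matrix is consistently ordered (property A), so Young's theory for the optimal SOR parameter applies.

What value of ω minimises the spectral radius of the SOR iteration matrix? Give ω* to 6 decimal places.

½·tridiag(1,0,1) at n=93: λ_k = cos(kπ/94); max |λ| at k=1 ⇒ ρ_J = cos(π/94) ≈ 0.999442.
1 − cos²(π/94) = sin²(π/94) ⇒ √(1−ρ_J²) = sin(π/94) = 0.0334150.
ω* = 2 / (1 + 0.0334150) = 2 / 1.0334150 ≈ 1.935331.
At ω = 1.935331 every |λ(B_ω)| = ω−1, so ρ_SOR = 0.935331.

ω* = 1.935331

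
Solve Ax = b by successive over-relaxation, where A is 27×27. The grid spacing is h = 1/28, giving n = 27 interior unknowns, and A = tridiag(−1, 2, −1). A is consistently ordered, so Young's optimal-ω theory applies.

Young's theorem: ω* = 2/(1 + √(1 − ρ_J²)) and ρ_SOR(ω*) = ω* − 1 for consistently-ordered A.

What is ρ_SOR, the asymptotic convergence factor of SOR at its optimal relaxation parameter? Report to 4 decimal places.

spectrum of D⁻¹(L+U) = {cos(kπ/28) : 1≤k≤27}; ρ_J = cos(π/28) = 0.9937.
√(1−ρ_J²) simplifies to sin(π/28) = 0.11196.
Young: ω* = 2/(1+√(1−ρ_J²)) = 2/(1+0.11196) = 2/1.11196 = 1.7986.
ρ_SOR = ω* − 1 ≈ 0.7986.

ρ_SOR = 0.7986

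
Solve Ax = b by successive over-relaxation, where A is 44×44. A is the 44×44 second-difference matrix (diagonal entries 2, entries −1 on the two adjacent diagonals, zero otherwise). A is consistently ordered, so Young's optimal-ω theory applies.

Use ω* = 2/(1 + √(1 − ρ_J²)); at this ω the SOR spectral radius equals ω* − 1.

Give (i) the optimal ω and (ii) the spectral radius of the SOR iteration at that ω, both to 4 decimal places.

ω* = 1.8696, ρ_SOR = 0.8696

B_J for the 44×44 system has eigenvalues cos(kπ/45); ρ_J = cos(π/45) = 0.9976.
√(1−ρ_J²) simplifies to sin(π/45) = 0.06976.
Young: ω* = 2/(1+√(1−ρ_J²)) = 2/(1+0.06976) = 2/1.06976 = 1.8696.
At ω = 1.8696 every |λ(B_ω)| = ω−1, so ρ_SOR = 0.8696.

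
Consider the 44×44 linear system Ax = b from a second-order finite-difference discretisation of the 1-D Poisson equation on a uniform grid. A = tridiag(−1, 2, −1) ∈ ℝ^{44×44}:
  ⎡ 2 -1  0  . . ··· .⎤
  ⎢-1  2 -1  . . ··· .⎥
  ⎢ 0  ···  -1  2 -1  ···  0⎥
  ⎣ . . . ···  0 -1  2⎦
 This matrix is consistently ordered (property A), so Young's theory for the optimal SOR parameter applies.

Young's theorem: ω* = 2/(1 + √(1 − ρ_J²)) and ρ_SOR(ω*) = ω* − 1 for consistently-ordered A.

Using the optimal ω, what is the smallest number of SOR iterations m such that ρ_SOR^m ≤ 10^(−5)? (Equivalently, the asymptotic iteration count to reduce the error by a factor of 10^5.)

m = 83

spectrum of D⁻¹(L+U) = {cos(kπ/45) : 1≤k≤44}; ρ_J = cos(π/45) = 0.9975641.
root = sin(π/45) = 0.0697565  (since 1−cos² = sin²).
ω* = 2 / (1 + 0.0697565) = 2 / 1.0697565 ≈ 1.8695843.
ρ_SOR = ω* − 1 = 1.8695843 − 1 = 0.8695843.
Need (0.8695843)^m ≤ 10^(−5): m ≥ 5·ln10/|ln 0.8695843| = 11.5129/0.13974 = 82.388 ⇒ m = 83.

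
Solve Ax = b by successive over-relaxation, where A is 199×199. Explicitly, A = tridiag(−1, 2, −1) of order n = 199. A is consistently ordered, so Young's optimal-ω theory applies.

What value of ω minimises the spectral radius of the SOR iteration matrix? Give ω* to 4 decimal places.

ρ_J = max_k |cos(kπ/200)| = cos(π/200) = 0.9999
1 − cos²(π/200) = sin²(π/200) ⇒ √(1−ρ_J²) = sin(π/200) = 0.01571.
ω* = 2/(1+0.01571) = 1.9691
At ω = 1.9691 every |λ(B_ω)| = ω−1, so ρ_SOR = 0.9691.

ω* = 1.9691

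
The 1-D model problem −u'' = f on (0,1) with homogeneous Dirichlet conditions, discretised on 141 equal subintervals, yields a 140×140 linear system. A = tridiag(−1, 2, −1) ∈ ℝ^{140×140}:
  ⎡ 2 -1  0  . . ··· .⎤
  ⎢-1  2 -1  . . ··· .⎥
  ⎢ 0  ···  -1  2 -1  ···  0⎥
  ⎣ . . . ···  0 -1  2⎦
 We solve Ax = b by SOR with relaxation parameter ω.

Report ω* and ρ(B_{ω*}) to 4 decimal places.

ρ_J = max_k |cos(kπ/141)| = cos(π/141) = 0.9998
1 − cos²(π/141) = sin²(π/141) ⇒ √(1−ρ_J²) = sin(π/141) = 0.02228.
[ω*] 2 ÷ (1 + 0.02228) = 2 ÷ 1.02228 = 1.9564.
Hence ρ(B_{ω*}) = 1.9564 − 1 = 0.9564.

ω* = 1.9564, ρ_SOR = 0.9564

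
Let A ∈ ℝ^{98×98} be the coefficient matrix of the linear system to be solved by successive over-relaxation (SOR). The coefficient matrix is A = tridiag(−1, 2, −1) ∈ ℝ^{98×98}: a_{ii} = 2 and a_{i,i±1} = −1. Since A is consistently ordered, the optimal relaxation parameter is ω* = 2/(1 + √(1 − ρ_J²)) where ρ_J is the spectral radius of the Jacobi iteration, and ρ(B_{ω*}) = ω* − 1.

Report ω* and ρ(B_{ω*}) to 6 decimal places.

ρ_J = max_k |cos(kπ/99)| = cos(π/99) = 0.999497
root = sin(π/99) = 0.0317279  (since 1−cos² = sin²).
[ω*] 2 ÷ (1 + 0.0317279) = 2 ÷ 1.0317279 = 1.938496.
ρ_SOR = ω* − 1 ≈ 0.938496.

ω* = 1.938496, ρ_SOR = 0.938496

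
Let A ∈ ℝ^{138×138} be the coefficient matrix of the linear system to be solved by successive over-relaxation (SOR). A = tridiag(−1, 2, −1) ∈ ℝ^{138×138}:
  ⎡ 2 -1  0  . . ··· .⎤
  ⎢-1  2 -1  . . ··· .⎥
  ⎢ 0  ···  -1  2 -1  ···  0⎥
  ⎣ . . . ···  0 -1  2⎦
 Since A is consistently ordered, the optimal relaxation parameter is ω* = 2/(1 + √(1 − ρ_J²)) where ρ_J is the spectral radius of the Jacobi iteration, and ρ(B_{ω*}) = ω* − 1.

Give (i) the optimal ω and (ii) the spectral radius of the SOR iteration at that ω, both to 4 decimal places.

spectrum of D⁻¹(L+U) = {cos(kπ/139) : 1≤k≤138}; ρ_J = cos(π/139) = 0.9997.
√(1−ρ_J²) = |sin(π/139)| = 0.02260
ω* = 2/(1 + 0.02260) = 2/1.02260 = 1.9558.
ρ(B_{ω*}) = ω*−1 = 0.9558

ω* = 1.9558, ρ_SOR = 0.9558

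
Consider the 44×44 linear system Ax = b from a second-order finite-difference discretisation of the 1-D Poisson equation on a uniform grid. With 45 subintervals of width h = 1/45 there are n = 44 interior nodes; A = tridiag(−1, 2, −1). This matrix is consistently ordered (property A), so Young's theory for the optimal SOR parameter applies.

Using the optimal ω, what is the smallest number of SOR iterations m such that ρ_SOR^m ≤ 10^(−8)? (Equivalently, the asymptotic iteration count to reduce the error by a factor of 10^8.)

ρ_J = max_k |cos(kπ/45)| = cos(π/45) = 0.9975641
√(1−ρ_J²) = |sin(π/45)| = 0.0697565
Then 2/(1+√(1−ρ_J²)) = 2/(1+0.0697565); ω* = 2/1.0697565 = 1.8695843.
[ρ_SOR] ω* − 1 = 0.8695843.
(0.8695843)^m ≤ 10^{−8}  ⇒  m·ln(0.8695843) ≤ −8·ln10  ⇒  m ≥ 131.821  ⇒  m = 132

m = 132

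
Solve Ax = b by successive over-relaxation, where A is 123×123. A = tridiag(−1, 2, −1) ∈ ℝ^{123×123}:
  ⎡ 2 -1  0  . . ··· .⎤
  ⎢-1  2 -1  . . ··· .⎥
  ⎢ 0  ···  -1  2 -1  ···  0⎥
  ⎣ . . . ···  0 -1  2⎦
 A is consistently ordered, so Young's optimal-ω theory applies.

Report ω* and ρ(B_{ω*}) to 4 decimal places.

ω* = 1.9506, ρ_SOR = 0.9506

ρ_J = max_k |cos(kπ/124)| = cos(π/124) = 0.9997
root = sin(π/124) = 0.02533  (since 1−cos² = sin²).
So ω* = 2/1.02533 = 1.9506 (Young).
Hence ρ(B_{ω*}) = 1.9506 − 1 = 0.9506.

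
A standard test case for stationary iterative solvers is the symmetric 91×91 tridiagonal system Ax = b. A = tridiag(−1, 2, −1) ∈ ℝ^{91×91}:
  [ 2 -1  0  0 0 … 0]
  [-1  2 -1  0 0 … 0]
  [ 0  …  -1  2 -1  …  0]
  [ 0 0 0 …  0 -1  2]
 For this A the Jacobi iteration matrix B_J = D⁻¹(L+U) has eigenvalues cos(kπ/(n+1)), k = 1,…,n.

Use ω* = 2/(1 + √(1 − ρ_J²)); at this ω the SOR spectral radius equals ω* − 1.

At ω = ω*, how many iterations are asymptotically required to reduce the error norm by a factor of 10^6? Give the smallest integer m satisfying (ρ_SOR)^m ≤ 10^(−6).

m = 203

½·tridiag(1,0,1) at n=91: λ_k = cos(kπ/92); max |λ| at k=1 ⇒ ρ_J = cos(π/92) ≈ 0.9994170.
√(1 − cos²(π/92)) = sin(π/92) ≈ 0.0341411.
ω* = 2/(1 + 0.0341411) = 2/1.0341411 = 1.9339721.
[ρ_SOR] ω* − 1 = 0.9339721.
6·ln10 = 13.8155; −ln(0.9339721) = 0.0683087; m = ⌈13.8155/0.0683087⌉ = ⌈202.251⌉ = 203.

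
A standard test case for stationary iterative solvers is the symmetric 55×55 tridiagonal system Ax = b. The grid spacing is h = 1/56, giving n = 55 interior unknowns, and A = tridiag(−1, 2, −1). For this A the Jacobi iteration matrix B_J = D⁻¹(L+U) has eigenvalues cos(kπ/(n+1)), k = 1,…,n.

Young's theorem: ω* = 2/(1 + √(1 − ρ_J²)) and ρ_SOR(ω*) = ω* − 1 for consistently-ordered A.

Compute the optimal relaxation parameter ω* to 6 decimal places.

ω* = 1.893813

[ρ_J] n=55: ρ(B_J) = cos(π/(n+1)) = cos(π/56) = 0.998427.
√(1−ρ_J²) simplifies to sin(π/56) = 0.0560704.
So ω* = 2/1.0560704 = 1.893813 (Young).
At ω = 1.893813 every |λ(B_ω)| = ω−1, so ρ_SOR = 0.893813.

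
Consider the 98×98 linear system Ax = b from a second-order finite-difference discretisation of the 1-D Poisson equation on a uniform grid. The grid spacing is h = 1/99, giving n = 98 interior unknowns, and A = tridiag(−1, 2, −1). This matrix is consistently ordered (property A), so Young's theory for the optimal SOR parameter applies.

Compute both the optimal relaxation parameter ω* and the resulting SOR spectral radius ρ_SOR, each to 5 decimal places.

ω* = 1.93850, ρ_SOR = 0.93850

½·tridiag(1,0,1) at n=98: λ_k = cos(kπ/99); max |λ| at k=1 ⇒ ρ_J = cos(π/99) ≈ 0.99950.
√(1 − cos²(π/99)) = sin(π/99) ≈ 0.031728.
[ω*] 2 ÷ (1 + 0.031728) = 2 ÷ 1.031728 = 1.93850.
ρ_SOR = ω* − 1 ≈ 0.93850.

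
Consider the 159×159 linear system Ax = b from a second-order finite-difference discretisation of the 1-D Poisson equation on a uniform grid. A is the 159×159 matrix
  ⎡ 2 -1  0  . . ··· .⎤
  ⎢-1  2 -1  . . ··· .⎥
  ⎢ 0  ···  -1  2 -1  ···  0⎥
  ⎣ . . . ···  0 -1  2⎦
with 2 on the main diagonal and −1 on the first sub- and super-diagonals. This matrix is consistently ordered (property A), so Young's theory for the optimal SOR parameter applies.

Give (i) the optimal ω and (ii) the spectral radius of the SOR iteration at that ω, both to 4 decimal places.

ω* = 1.9615, ρ_SOR = 0.9615

½·tridiag(1,0,1) at n=159: λ_k = cos(kπ/160); max |λ| at k=1 ⇒ ρ_J = cos(π/160) ≈ 0.9998.
√(1 − cos²(π/160)) = sin(π/160) ≈ 0.01963.
ω* = 2 / (1 + 0.01963) = 2 / 1.01963 ≈ 1.9615.
Hence ρ(B_{ω*}) = 1.9615 − 1 = 0.9615.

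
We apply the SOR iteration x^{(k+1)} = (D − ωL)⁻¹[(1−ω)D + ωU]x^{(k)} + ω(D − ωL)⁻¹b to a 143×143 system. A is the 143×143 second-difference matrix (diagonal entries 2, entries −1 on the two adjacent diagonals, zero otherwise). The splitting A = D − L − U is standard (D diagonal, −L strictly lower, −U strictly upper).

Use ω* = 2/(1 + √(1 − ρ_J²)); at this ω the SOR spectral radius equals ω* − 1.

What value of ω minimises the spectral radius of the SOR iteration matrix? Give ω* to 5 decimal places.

ω* = 1.95730

n=143: λ(B_J) = 1 − λ(A)/2 = cos(kπ/144); k=1 gives ρ_J = 0.99976.
√(1 − cos²(π/144)) = sin(π/144) ≈ 0.021815.
Then 2/(1+√(1−ρ_J²)) = 2/(1+0.021815); ω* = 2/1.021815 = 1.95730.
ρ_SOR = ω* − 1 = 1.95730 − 1 = 0.95730.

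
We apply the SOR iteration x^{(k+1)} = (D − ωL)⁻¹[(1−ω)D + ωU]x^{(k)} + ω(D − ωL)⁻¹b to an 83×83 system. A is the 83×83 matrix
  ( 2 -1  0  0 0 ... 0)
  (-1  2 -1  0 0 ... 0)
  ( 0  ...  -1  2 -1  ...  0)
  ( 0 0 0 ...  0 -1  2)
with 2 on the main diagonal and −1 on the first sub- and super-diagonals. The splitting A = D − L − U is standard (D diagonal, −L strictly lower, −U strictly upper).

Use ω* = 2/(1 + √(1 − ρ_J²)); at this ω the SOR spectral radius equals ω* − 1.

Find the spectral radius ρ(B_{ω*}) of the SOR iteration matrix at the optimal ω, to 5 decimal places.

ρ_J = max_k |cos(kπ/84)| = cos(π/84) = 0.99930
√(1−ρ_J²) = |sin(π/84)| = 0.037391
Young: ω* = 2/(1+√(1−ρ_J²)) = 2/(1+0.037391) = 2/1.037391 = 1.92791.
Hence ρ(B_{ω*}) = 1.92791 − 1 = 0.92791.

ρ_SOR = 0.92791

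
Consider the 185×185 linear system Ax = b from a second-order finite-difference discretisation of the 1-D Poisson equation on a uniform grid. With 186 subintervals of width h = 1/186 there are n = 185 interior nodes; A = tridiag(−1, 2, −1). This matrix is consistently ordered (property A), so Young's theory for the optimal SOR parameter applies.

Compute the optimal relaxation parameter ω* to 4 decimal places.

n=185: λ(B_J) = 1 − λ(A)/2 = cos(kπ/186); k=1 gives ρ_J = 0.9999.
1 − cos²(π/186) = sin²(π/186) ⇒ √(1−ρ_J²) = sin(π/186) = 0.01689.
Then 2/(1+√(1−ρ_J²)) = 2/(1+0.01689); ω* = 2/1.01689 = 1.9668.
ρ_SOR = ω* − 1 = 1.9668 − 1 = 0.9668.

ω* = 1.9668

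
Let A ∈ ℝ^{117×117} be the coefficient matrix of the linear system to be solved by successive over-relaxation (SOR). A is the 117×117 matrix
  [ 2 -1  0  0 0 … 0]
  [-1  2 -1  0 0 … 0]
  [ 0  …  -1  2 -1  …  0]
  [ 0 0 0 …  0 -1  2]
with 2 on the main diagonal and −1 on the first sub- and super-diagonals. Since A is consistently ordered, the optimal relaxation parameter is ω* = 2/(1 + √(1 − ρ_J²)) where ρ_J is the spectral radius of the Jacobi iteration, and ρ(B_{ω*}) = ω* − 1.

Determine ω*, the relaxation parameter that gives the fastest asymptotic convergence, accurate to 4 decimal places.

ω* = 1.9481

With n=117, ρ(Jacobi) = cos(π/118) = 0.9996.
√(1 − cos²(π/118)) = sin(π/118) ≈ 0.02662.
[ω*] 2 ÷ (1 + 0.02662) = 2 ÷ 1.02662 = 1.9481.
ρ(B_{ω*}) = ω*−1 = 0.9481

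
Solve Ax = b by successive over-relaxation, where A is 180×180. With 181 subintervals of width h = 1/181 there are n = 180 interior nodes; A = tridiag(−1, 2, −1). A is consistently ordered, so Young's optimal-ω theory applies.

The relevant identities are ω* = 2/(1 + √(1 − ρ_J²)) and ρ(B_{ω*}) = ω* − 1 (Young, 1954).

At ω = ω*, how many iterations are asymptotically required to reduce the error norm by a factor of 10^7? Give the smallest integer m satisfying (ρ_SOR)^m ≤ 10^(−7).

m = 465

[ρ_J] n=180: ρ(B_J) = cos(π/(n+1)) = cos(π/181) = 0.9998494.
√(1−ρ_J²) = |sin(π/181)| = 0.0173560
So ω* = 2/1.0173560 = 1.9658802 (Young).
ρ_SOR = ω* − 1 ≈ 0.9658802.
7·ln10 = 16.1181; −ln(0.9658802) = 0.0347155; m = ⌈16.1181/0.0347155⌉ = ⌈464.291⌉ = 465.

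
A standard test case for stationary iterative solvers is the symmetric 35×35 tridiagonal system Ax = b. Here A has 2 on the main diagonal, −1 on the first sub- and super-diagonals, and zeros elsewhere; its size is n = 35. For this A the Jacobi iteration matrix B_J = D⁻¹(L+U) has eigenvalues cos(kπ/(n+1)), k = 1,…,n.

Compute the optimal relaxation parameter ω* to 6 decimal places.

ω* = 1.839663

With n=35, ρ(Jacobi) = cos(π/36) = 0.996195.
1 − cos²(π/36) = sin²(π/36) ⇒ √(1−ρ_J²) = sin(π/36) = 0.0871557.
ω* = 2 / (1 + 0.0871557) = 2 / 1.0871557 ≈ 1.839663.
ρ(B_{ω*}) = ω*−1 = 0.839663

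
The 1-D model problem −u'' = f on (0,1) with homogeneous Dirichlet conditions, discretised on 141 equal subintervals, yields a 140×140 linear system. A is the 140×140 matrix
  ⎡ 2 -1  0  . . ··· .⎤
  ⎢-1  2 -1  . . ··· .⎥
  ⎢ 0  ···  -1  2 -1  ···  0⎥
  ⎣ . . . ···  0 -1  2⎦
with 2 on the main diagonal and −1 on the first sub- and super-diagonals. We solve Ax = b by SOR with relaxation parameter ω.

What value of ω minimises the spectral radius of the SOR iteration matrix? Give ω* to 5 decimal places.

spectrum of D⁻¹(L+U) = {cos(kπ/141) : 1≤k≤140}; ρ_J = cos(π/141) = 0.99975.
root = sin(π/141) = 0.022279  (since 1−cos² = sin²).
ω* = 2/(1 + 0.022279) = 2/1.022279 = 1.95641.
[ρ_SOR] ω* − 1 = 0.95641.

ω* = 1.95641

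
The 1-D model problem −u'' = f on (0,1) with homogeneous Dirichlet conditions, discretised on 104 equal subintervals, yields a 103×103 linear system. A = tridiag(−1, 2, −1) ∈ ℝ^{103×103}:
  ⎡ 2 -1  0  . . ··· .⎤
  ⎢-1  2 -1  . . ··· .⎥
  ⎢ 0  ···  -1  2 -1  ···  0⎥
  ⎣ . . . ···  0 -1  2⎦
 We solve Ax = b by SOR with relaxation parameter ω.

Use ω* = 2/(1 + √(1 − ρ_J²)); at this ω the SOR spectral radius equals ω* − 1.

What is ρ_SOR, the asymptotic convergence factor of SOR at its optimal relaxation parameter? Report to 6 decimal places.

ρ_SOR = 0.941365

spectrum of D⁻¹(L+U) = {cos(kπ/104) : 1≤k≤103}; ρ_J = cos(π/104) = 0.999544.
1 − cos²(π/104) = sin²(π/104) ⇒ √(1−ρ_J²) = sin(π/104) = 0.0302030.
So ω* = 2/1.0302030 = 1.941365 (Young).
and ρ(B_{ω*}) = 1.941365 − 1 = 0.941365.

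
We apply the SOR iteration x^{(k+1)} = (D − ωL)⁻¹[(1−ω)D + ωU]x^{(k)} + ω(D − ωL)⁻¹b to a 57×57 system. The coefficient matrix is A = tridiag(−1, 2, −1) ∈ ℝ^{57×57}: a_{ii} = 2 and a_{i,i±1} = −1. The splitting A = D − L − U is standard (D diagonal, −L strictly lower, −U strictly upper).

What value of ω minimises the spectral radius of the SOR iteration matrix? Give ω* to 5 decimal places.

ω* = 1.89728

½·tridiag(1,0,1) at n=57: λ_k = cos(kπ/58); max |λ| at k=1 ⇒ ρ_J = cos(π/58) ≈ 0.99853.
1 − cos²(π/58) = sin²(π/58) ⇒ √(1−ρ_J²) = sin(π/58) = 0.054139.
Then 2/(1+√(1−ρ_J²)) = 2/(1+0.054139); ω* = 2/1.054139 = 1.89728.
ρ_SOR = ω* − 1 ≈ 0.89728.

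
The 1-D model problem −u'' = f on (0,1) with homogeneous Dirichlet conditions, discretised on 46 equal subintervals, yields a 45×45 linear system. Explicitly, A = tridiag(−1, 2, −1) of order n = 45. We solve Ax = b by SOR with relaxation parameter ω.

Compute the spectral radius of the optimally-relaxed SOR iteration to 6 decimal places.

ρ_SOR = 0.872234

n=45: λ(B_J) = 1 − λ(A)/2 = cos(kπ/46); k=1 gives ρ_J = 0.997669.
√(1 − cos²(π/46)) = sin(π/46) ≈ 0.0682424.
Young: ω* = 2/(1+√(1−ρ_J²)) = 2/(1+0.0682424) = 2/1.0682424 = 1.872234.
ρ_SOR = ω* − 1 ≈ 0.872234.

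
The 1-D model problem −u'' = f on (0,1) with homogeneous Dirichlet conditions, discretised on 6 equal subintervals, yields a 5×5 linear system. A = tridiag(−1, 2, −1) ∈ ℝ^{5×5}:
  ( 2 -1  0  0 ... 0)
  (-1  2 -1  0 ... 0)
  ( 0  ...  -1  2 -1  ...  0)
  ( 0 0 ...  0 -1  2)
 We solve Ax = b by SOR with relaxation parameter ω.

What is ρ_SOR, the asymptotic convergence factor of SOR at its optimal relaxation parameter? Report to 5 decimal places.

ρ_J = max_k |cos(kπ/6)| = cos(π/6) = 0.86603
√(1−ρ_J²) = |sin(π/6)| = 0.500000
[ω*] 2 ÷ (1 + 0.500000) = 2 ÷ 1.500000 = 1.33333.
At ω = 1.33333 every |λ(B_ω)| = ω−1, so ρ_SOR = 0.33333.

ρ_SOR = 0.33333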